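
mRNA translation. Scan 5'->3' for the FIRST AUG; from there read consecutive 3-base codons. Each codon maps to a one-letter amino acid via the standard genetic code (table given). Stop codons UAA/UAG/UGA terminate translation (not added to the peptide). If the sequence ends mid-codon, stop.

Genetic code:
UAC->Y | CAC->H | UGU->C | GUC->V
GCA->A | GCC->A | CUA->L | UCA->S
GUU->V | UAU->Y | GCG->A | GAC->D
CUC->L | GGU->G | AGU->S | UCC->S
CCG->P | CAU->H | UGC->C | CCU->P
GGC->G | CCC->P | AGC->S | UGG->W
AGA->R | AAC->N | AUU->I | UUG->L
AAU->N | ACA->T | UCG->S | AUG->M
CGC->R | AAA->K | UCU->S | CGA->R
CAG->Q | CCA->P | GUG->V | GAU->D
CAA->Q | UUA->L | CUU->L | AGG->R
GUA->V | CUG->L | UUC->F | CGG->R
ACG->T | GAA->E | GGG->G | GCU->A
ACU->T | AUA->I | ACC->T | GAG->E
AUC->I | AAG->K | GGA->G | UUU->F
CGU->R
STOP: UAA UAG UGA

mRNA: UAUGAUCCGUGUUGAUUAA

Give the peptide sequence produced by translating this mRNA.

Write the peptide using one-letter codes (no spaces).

Answer: MIRVD

Derivation:
start AUG at pos 1
pos 1: AUG -> M; peptide=M
pos 4: AUC -> I; peptide=MI
pos 7: CGU -> R; peptide=MIR
pos 10: GUU -> V; peptide=MIRV
pos 13: GAU -> D; peptide=MIRVD
pos 16: UAA -> STOP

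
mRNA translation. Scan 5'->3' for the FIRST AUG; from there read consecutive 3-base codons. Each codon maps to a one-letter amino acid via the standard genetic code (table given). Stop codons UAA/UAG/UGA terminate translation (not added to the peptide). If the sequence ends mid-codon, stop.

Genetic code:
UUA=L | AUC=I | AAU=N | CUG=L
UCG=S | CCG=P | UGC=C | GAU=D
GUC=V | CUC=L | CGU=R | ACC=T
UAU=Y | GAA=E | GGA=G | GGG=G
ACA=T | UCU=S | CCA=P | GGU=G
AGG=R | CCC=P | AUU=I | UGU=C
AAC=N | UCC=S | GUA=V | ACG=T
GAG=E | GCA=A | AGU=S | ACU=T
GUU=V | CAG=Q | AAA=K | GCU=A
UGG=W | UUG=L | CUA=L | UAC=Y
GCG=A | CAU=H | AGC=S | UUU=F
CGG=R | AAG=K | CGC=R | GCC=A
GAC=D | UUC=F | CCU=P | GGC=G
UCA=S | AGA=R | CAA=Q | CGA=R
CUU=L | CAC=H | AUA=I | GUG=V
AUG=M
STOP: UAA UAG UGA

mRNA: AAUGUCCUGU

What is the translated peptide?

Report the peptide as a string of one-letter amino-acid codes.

start AUG at pos 1
pos 1: AUG -> M; peptide=M
pos 4: UCC -> S; peptide=MS
pos 7: UGU -> C; peptide=MSC
pos 10: only 0 nt remain (<3), stop (end of mRNA)

Answer: MSC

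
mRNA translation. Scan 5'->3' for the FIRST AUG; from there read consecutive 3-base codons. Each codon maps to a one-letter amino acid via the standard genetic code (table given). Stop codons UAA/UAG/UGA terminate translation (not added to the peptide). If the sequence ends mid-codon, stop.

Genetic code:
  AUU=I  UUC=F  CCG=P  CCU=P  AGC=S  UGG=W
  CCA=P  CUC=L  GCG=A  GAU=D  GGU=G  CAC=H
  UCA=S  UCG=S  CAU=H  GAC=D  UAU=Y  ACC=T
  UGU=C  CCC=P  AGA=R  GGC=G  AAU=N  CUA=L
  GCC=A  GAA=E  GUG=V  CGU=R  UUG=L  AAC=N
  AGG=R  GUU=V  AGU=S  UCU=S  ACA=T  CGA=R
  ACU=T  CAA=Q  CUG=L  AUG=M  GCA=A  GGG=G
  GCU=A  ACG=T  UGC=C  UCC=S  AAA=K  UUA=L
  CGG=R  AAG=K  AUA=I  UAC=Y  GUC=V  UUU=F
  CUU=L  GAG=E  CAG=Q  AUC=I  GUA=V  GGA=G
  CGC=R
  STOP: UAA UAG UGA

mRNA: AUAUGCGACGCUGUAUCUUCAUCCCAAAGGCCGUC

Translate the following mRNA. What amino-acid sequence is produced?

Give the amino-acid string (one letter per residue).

start AUG at pos 2
pos 2: AUG -> M; peptide=M
pos 5: CGA -> R; peptide=MR
pos 8: CGC -> R; peptide=MRR
pos 11: UGU -> C; peptide=MRRC
pos 14: AUC -> I; peptide=MRRCI
pos 17: UUC -> F; peptide=MRRCIF
pos 20: AUC -> I; peptide=MRRCIFI
pos 23: CCA -> P; peptide=MRRCIFIP
pos 26: AAG -> K; peptide=MRRCIFIPK
pos 29: GCC -> A; peptide=MRRCIFIPKA
pos 32: GUC -> V; peptide=MRRCIFIPKAV
pos 35: only 0 nt remain (<3), stop (end of mRNA)

Answer: MRRCIFIPKAV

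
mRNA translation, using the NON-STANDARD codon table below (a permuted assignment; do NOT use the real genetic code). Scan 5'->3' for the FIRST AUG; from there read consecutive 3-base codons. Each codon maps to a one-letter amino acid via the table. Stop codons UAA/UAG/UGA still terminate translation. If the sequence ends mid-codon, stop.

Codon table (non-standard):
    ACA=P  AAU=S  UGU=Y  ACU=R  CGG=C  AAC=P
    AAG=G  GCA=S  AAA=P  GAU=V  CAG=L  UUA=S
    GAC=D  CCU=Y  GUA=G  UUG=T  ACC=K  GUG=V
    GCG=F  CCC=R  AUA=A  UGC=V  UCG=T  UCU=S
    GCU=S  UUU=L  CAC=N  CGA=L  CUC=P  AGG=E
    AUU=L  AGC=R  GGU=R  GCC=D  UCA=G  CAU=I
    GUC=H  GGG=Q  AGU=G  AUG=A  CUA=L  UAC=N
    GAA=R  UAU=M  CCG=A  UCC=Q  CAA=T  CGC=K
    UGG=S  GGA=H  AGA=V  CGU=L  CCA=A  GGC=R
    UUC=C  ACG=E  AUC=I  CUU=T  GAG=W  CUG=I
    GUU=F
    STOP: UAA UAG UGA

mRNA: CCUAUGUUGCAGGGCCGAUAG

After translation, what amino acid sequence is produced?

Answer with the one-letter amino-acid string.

Answer: ATLRL

Derivation:
start AUG at pos 3
pos 3: AUG -> A; peptide=A
pos 6: UUG -> T; peptide=AT
pos 9: CAG -> L; peptide=ATL
pos 12: GGC -> R; peptide=ATLR
pos 15: CGA -> L; peptide=ATLRL
pos 18: UAG -> STOP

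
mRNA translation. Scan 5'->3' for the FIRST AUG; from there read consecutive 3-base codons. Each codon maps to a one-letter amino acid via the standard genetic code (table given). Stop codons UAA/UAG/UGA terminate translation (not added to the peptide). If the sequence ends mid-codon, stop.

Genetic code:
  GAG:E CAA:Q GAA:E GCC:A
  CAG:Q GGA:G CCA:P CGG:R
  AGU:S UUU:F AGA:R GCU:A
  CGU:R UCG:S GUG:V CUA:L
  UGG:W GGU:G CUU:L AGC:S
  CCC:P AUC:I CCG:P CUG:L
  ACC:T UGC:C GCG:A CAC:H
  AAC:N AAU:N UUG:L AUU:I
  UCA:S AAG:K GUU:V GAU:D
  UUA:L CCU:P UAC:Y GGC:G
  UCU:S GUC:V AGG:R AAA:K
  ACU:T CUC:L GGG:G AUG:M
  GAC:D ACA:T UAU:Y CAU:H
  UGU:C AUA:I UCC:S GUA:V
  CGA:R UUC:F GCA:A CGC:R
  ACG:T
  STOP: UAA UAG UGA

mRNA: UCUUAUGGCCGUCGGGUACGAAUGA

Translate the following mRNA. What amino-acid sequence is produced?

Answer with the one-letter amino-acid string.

start AUG at pos 4
pos 4: AUG -> M; peptide=M
pos 7: GCC -> A; peptide=MA
pos 10: GUC -> V; peptide=MAV
pos 13: GGG -> G; peptide=MAVG
pos 16: UAC -> Y; peptide=MAVGY
pos 19: GAA -> E; peptide=MAVGYE
pos 22: UGA -> STOP

Answer: MAVGYE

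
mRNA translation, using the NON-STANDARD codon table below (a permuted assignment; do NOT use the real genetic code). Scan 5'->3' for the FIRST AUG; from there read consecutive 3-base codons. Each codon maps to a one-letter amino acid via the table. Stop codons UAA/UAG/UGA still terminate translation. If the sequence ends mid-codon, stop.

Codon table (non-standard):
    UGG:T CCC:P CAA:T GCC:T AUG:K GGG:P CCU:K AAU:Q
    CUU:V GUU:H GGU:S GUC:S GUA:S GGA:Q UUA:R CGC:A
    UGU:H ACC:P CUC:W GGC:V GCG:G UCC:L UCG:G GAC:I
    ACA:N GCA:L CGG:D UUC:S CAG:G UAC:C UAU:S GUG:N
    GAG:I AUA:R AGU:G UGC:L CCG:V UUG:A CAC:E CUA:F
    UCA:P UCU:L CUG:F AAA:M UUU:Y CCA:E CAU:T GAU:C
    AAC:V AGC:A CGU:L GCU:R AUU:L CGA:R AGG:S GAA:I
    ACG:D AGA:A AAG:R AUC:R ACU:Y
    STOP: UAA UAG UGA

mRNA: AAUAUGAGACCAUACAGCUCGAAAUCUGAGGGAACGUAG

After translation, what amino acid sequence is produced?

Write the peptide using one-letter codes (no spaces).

start AUG at pos 3
pos 3: AUG -> K; peptide=K
pos 6: AGA -> A; peptide=KA
pos 9: CCA -> E; peptide=KAE
pos 12: UAC -> C; peptide=KAEC
pos 15: AGC -> A; peptide=KAECA
pos 18: UCG -> G; peptide=KAECAG
pos 21: AAA -> M; peptide=KAECAGM
pos 24: UCU -> L; peptide=KAECAGML
pos 27: GAG -> I; peptide=KAECAGMLI
pos 30: GGA -> Q; peptide=KAECAGMLIQ
pos 33: ACG -> D; peptide=KAECAGMLIQD
pos 36: UAG -> STOP

Answer: KAECAGMLIQD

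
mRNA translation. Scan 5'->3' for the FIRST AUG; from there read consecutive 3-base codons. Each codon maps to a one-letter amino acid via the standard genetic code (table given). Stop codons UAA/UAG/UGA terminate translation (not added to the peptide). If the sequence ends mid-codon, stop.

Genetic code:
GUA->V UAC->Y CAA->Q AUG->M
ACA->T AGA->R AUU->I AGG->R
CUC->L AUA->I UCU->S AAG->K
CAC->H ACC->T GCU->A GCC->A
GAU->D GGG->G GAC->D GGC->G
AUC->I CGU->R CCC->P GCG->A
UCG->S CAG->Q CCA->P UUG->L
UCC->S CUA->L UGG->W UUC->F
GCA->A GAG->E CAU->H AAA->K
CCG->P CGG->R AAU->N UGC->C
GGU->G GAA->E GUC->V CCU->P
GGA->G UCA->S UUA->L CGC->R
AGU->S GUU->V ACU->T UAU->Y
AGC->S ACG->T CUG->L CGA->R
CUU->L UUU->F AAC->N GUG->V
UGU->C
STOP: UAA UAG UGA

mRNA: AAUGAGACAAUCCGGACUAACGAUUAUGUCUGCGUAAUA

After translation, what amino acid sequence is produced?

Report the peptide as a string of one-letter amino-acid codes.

Answer: MRQSGLTIMSA

Derivation:
start AUG at pos 1
pos 1: AUG -> M; peptide=M
pos 4: AGA -> R; peptide=MR
pos 7: CAA -> Q; peptide=MRQ
pos 10: UCC -> S; peptide=MRQS
pos 13: GGA -> G; peptide=MRQSG
pos 16: CUA -> L; peptide=MRQSGL
pos 19: ACG -> T; peptide=MRQSGLT
pos 22: AUU -> I; peptide=MRQSGLTI
pos 25: AUG -> M; peptide=MRQSGLTIM
pos 28: UCU -> S; peptide=MRQSGLTIMS
pos 31: GCG -> A; peptide=MRQSGLTIMSA
pos 34: UAA -> STOP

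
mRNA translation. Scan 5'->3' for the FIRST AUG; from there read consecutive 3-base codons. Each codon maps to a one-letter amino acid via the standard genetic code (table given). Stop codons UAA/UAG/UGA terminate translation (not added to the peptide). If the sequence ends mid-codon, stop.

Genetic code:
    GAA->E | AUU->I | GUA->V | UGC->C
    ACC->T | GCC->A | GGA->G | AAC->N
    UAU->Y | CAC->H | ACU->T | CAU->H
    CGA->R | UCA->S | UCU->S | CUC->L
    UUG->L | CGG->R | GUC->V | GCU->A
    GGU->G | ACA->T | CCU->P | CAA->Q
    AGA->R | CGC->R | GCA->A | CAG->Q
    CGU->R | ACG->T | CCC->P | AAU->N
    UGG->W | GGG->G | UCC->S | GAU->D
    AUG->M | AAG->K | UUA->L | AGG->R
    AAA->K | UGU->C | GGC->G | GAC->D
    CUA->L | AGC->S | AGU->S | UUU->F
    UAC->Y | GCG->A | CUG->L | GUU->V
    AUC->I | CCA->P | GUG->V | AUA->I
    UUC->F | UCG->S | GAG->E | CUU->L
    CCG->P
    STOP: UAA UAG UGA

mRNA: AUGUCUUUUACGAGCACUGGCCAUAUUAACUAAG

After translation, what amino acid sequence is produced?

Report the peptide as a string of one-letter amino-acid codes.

start AUG at pos 0
pos 0: AUG -> M; peptide=M
pos 3: UCU -> S; peptide=MS
pos 6: UUU -> F; peptide=MSF
pos 9: ACG -> T; peptide=MSFT
pos 12: AGC -> S; peptide=MSFTS
pos 15: ACU -> T; peptide=MSFTST
pos 18: GGC -> G; peptide=MSFTSTG
pos 21: CAU -> H; peptide=MSFTSTGH
pos 24: AUU -> I; peptide=MSFTSTGHI
pos 27: AAC -> N; peptide=MSFTSTGHIN
pos 30: UAA -> STOP

Answer: MSFTSTGHIN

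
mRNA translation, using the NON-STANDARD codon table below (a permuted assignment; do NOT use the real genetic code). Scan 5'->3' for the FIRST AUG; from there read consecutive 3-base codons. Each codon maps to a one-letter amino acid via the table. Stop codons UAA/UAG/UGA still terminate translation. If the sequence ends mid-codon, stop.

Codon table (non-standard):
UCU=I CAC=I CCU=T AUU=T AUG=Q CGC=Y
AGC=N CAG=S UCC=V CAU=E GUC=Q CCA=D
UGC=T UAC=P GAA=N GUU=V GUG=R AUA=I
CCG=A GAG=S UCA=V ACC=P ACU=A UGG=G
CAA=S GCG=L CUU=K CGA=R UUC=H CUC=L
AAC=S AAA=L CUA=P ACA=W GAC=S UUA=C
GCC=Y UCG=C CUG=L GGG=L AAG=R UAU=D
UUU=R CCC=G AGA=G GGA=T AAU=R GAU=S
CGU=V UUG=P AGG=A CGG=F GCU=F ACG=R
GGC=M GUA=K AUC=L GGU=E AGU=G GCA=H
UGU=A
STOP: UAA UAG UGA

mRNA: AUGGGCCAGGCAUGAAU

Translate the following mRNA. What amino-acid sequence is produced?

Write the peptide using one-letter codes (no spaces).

start AUG at pos 0
pos 0: AUG -> Q; peptide=Q
pos 3: GGC -> M; peptide=QM
pos 6: CAG -> S; peptide=QMS
pos 9: GCA -> H; peptide=QMSH
pos 12: UGA -> STOP

Answer: QMSH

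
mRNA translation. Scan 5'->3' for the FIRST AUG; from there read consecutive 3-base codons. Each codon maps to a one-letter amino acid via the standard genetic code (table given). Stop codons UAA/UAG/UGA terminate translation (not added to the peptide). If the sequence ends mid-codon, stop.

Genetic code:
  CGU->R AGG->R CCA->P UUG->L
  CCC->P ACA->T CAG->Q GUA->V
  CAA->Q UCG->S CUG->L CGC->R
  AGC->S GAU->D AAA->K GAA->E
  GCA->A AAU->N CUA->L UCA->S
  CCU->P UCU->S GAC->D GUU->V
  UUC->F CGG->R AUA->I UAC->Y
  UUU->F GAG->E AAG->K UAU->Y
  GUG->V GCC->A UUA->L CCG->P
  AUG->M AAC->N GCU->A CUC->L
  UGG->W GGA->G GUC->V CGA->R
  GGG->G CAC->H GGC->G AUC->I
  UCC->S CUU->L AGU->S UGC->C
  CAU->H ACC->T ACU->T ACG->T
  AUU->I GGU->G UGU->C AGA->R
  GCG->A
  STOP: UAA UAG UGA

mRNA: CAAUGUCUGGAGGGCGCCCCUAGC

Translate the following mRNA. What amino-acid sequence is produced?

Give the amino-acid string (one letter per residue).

Answer: MSGGRP

Derivation:
start AUG at pos 2
pos 2: AUG -> M; peptide=M
pos 5: UCU -> S; peptide=MS
pos 8: GGA -> G; peptide=MSG
pos 11: GGG -> G; peptide=MSGG
pos 14: CGC -> R; peptide=MSGGR
pos 17: CCC -> P; peptide=MSGGRP
pos 20: UAG -> STOP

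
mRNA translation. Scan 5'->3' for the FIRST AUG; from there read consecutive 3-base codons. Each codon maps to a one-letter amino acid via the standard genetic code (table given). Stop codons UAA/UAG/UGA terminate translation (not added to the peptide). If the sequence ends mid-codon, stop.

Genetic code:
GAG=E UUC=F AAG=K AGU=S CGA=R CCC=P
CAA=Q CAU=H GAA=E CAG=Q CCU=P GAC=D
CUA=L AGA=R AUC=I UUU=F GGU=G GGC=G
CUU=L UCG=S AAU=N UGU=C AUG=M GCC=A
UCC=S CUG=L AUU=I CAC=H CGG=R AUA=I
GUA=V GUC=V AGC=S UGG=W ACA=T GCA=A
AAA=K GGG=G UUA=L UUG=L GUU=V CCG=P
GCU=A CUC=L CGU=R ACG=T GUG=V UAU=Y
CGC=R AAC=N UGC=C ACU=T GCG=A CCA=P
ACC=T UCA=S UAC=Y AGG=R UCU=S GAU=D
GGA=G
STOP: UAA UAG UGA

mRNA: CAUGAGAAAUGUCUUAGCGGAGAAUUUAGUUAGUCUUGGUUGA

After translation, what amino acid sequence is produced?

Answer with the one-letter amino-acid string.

Answer: MRNVLAENLVSLG

Derivation:
start AUG at pos 1
pos 1: AUG -> M; peptide=M
pos 4: AGA -> R; peptide=MR
pos 7: AAU -> N; peptide=MRN
pos 10: GUC -> V; peptide=MRNV
pos 13: UUA -> L; peptide=MRNVL
pos 16: GCG -> A; peptide=MRNVLA
pos 19: GAG -> E; peptide=MRNVLAE
pos 22: AAU -> N; peptide=MRNVLAEN
pos 25: UUA -> L; peptide=MRNVLAENL
pos 28: GUU -> V; peptide=MRNVLAENLV
pos 31: AGU -> S; peptide=MRNVLAENLVS
pos 34: CUU -> L; peptide=MRNVLAENLVSL
pos 37: GGU -> G; peptide=MRNVLAENLVSLG
pos 40: UGA -> STOP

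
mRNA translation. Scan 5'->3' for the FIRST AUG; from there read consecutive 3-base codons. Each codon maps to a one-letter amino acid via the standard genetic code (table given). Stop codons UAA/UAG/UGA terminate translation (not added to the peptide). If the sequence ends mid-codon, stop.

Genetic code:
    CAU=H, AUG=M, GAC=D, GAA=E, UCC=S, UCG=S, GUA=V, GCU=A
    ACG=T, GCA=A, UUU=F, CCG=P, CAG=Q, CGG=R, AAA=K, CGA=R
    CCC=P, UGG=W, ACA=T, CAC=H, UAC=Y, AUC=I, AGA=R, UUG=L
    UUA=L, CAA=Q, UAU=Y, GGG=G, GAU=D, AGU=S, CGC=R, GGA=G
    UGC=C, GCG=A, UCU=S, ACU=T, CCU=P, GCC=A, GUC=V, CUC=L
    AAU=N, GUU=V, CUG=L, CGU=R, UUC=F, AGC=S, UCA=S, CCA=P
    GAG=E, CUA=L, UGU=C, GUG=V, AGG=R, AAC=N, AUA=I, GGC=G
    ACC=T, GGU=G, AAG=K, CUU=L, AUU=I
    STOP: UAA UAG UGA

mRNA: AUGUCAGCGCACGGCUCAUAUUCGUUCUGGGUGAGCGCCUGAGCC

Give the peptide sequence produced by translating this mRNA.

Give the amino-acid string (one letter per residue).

Answer: MSAHGSYSFWVSA

Derivation:
start AUG at pos 0
pos 0: AUG -> M; peptide=M
pos 3: UCA -> S; peptide=MS
pos 6: GCG -> A; peptide=MSA
pos 9: CAC -> H; peptide=MSAH
pos 12: GGC -> G; peptide=MSAHG
pos 15: UCA -> S; peptide=MSAHGS
pos 18: UAU -> Y; peptide=MSAHGSY
pos 21: UCG -> S; peptide=MSAHGSYS
pos 24: UUC -> F; peptide=MSAHGSYSF
pos 27: UGG -> W; peptide=MSAHGSYSFW
pos 30: GUG -> V; peptide=MSAHGSYSFWV
pos 33: AGC -> S; peptide=MSAHGSYSFWVS
pos 36: GCC -> A; peptide=MSAHGSYSFWVSA
pos 39: UGA -> STOP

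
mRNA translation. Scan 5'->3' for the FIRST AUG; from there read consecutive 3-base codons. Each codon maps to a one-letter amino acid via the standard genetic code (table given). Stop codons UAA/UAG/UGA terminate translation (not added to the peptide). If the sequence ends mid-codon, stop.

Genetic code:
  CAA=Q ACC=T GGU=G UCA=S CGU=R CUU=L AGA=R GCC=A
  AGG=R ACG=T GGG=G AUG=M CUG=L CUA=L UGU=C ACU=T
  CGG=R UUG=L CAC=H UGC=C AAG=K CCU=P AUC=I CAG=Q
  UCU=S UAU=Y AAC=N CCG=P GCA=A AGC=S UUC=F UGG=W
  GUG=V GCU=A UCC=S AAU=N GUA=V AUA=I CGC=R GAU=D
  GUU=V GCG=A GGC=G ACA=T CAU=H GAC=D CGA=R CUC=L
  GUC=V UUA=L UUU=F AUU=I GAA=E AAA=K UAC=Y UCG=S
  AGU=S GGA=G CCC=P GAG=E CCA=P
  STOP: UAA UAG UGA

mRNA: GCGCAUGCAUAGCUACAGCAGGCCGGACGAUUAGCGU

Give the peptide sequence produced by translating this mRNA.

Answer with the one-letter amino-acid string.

Answer: MHSYSRPDD

Derivation:
start AUG at pos 4
pos 4: AUG -> M; peptide=M
pos 7: CAU -> H; peptide=MH
pos 10: AGC -> S; peptide=MHS
pos 13: UAC -> Y; peptide=MHSY
pos 16: AGC -> S; peptide=MHSYS
pos 19: AGG -> R; peptide=MHSYSR
pos 22: CCG -> P; peptide=MHSYSRP
pos 25: GAC -> D; peptide=MHSYSRPD
pos 28: GAU -> D; peptide=MHSYSRPDD
pos 31: UAG -> STOP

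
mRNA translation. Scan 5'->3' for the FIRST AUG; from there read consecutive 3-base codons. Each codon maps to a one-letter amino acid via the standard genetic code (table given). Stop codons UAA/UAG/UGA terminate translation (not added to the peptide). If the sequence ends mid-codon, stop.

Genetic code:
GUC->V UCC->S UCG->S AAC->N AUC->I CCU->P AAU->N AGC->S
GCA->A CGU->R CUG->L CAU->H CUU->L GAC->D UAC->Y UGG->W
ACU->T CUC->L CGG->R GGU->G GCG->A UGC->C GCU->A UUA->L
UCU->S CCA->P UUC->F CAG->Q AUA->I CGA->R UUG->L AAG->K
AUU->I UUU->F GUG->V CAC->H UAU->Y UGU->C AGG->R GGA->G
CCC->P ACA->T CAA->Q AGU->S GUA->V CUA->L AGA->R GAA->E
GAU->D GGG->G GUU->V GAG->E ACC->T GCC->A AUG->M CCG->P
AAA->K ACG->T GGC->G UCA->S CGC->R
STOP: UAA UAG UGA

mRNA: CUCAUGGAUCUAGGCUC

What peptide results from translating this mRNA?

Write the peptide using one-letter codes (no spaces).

Answer: MDLG

Derivation:
start AUG at pos 3
pos 3: AUG -> M; peptide=M
pos 6: GAU -> D; peptide=MD
pos 9: CUA -> L; peptide=MDL
pos 12: GGC -> G; peptide=MDLG
pos 15: only 2 nt remain (<3), stop (end of mRNA)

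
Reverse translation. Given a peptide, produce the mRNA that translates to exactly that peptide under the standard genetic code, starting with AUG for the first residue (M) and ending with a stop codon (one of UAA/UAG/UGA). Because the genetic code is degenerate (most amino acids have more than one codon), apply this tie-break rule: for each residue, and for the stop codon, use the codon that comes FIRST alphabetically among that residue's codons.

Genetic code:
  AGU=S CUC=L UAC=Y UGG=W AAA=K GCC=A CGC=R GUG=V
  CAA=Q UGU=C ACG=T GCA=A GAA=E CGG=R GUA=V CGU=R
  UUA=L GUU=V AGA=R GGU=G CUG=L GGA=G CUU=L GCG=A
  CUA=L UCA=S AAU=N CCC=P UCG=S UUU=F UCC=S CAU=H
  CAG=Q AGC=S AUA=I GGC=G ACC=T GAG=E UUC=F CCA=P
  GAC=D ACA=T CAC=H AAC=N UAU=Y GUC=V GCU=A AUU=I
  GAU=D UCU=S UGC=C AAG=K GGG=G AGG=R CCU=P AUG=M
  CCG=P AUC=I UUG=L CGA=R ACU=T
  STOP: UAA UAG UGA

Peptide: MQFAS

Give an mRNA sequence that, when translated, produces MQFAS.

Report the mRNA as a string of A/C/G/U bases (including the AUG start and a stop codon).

residue 1: M -> AUG (start codon)
residue 2: Q codons sorted = CAA,CAG -> pick first = CAA
residue 3: F codons sorted = UUC,UUU -> pick first = UUC
residue 4: A codons sorted = GCA,GCC,GCG,GCU -> pick first = GCA
residue 5: S codons sorted = AGC,AGU,UCA,UCC,UCG,UCU -> pick first = AGC
terminator: stop codons sorted = UAA,UAG,UGA -> pick first = UAA

Answer: mRNA: AUGCAAUUCGCAAGCUAA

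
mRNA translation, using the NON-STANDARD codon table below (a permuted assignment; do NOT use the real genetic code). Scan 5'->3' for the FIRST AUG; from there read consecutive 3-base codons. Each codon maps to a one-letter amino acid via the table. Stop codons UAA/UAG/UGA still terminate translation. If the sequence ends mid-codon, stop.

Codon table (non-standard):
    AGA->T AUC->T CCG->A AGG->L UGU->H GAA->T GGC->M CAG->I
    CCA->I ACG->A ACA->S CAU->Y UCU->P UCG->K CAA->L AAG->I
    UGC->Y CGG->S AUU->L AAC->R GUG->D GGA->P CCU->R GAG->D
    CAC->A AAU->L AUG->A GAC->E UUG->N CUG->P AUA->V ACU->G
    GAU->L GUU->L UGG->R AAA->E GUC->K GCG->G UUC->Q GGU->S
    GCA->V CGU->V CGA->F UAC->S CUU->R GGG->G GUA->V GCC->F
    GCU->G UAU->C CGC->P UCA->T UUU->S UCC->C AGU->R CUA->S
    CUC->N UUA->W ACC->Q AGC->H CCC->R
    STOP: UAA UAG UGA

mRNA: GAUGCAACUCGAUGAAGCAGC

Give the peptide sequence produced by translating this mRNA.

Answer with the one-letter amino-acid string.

start AUG at pos 1
pos 1: AUG -> A; peptide=A
pos 4: CAA -> L; peptide=AL
pos 7: CUC -> N; peptide=ALN
pos 10: GAU -> L; peptide=ALNL
pos 13: GAA -> T; peptide=ALNLT
pos 16: GCA -> V; peptide=ALNLTV
pos 19: only 2 nt remain (<3), stop (end of mRNA)

Answer: ALNLTV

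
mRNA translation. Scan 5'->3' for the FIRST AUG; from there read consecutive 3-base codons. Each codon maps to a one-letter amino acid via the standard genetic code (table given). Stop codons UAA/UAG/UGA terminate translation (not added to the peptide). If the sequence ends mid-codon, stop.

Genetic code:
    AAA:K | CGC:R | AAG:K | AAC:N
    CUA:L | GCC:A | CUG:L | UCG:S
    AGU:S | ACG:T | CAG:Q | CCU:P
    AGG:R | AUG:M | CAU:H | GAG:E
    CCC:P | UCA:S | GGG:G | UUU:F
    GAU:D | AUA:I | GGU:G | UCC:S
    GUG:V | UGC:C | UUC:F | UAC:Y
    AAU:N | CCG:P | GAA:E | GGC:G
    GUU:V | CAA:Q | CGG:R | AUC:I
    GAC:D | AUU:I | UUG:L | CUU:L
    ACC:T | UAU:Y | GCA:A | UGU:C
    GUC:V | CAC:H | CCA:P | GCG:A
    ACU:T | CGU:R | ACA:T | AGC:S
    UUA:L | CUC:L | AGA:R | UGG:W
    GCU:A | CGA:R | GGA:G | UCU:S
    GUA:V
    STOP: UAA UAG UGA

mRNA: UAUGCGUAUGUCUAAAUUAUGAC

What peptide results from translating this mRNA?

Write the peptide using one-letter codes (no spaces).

start AUG at pos 1
pos 1: AUG -> M; peptide=M
pos 4: CGU -> R; peptide=MR
pos 7: AUG -> M; peptide=MRM
pos 10: UCU -> S; peptide=MRMS
pos 13: AAA -> K; peptide=MRMSK
pos 16: UUA -> L; peptide=MRMSKL
pos 19: UGA -> STOP

Answer: MRMSKL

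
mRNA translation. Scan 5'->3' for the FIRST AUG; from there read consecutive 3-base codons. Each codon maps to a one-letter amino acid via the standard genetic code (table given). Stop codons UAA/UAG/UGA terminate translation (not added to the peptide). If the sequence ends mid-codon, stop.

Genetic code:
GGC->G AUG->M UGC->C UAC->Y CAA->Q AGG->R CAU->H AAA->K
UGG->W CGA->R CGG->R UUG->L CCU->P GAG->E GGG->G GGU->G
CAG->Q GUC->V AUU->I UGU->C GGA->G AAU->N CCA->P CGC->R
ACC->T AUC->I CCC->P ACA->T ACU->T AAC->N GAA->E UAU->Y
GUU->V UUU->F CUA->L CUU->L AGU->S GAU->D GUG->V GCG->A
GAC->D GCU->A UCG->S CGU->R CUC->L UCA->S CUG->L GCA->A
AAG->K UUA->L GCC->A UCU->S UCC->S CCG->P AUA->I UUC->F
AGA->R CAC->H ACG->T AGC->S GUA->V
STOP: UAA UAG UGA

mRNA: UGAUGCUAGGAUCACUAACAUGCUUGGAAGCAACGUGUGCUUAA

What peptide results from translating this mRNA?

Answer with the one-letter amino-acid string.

Answer: MLGSLTCLEATCA

Derivation:
start AUG at pos 2
pos 2: AUG -> M; peptide=M
pos 5: CUA -> L; peptide=ML
pos 8: GGA -> G; peptide=MLG
pos 11: UCA -> S; peptide=MLGS
pos 14: CUA -> L; peptide=MLGSL
pos 17: ACA -> T; peptide=MLGSLT
pos 20: UGC -> C; peptide=MLGSLTC
pos 23: UUG -> L; peptide=MLGSLTCL
pos 26: GAA -> E; peptide=MLGSLTCLE
pos 29: GCA -> A; peptide=MLGSLTCLEA
pos 32: ACG -> T; peptide=MLGSLTCLEAT
pos 35: UGU -> C; peptide=MLGSLTCLEATC
pos 38: GCU -> A; peptide=MLGSLTCLEATCA
pos 41: UAA -> STOP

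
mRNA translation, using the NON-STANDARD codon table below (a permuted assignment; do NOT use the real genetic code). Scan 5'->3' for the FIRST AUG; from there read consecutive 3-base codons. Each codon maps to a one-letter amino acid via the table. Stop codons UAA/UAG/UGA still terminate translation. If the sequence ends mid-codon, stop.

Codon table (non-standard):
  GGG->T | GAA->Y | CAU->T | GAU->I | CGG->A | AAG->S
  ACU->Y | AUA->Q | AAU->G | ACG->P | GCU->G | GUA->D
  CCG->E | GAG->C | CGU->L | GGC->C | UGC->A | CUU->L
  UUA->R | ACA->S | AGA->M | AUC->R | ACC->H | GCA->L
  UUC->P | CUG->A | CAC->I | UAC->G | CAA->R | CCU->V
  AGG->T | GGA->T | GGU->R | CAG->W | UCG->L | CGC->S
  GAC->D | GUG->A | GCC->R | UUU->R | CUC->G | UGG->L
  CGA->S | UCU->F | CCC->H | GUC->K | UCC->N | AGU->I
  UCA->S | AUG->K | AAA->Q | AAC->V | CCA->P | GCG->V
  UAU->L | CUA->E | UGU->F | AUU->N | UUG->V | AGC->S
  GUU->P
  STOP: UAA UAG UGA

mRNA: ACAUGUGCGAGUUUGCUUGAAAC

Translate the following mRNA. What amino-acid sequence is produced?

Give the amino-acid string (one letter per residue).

start AUG at pos 2
pos 2: AUG -> K; peptide=K
pos 5: UGC -> A; peptide=KA
pos 8: GAG -> C; peptide=KAC
pos 11: UUU -> R; peptide=KACR
pos 14: GCU -> G; peptide=KACRG
pos 17: UGA -> STOP

Answer: KACRG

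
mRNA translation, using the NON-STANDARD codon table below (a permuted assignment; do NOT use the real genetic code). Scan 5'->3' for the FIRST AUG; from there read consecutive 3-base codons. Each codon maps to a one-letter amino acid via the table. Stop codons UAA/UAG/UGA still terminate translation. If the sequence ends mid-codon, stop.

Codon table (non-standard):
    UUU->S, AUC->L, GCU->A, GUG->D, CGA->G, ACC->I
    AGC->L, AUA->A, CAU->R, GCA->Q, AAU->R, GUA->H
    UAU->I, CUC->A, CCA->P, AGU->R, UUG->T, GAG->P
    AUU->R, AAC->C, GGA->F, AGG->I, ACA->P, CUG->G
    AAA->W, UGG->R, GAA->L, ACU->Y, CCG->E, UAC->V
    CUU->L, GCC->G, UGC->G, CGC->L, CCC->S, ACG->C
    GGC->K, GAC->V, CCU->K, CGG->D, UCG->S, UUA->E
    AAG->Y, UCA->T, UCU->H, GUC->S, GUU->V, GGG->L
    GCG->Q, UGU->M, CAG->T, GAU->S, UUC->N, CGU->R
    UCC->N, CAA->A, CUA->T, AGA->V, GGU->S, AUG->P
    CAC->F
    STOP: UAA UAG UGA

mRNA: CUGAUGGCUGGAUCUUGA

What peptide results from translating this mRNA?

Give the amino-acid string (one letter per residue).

Answer: PAFH

Derivation:
start AUG at pos 3
pos 3: AUG -> P; peptide=P
pos 6: GCU -> A; peptide=PA
pos 9: GGA -> F; peptide=PAF
pos 12: UCU -> H; peptide=PAFH
pos 15: UGA -> STOP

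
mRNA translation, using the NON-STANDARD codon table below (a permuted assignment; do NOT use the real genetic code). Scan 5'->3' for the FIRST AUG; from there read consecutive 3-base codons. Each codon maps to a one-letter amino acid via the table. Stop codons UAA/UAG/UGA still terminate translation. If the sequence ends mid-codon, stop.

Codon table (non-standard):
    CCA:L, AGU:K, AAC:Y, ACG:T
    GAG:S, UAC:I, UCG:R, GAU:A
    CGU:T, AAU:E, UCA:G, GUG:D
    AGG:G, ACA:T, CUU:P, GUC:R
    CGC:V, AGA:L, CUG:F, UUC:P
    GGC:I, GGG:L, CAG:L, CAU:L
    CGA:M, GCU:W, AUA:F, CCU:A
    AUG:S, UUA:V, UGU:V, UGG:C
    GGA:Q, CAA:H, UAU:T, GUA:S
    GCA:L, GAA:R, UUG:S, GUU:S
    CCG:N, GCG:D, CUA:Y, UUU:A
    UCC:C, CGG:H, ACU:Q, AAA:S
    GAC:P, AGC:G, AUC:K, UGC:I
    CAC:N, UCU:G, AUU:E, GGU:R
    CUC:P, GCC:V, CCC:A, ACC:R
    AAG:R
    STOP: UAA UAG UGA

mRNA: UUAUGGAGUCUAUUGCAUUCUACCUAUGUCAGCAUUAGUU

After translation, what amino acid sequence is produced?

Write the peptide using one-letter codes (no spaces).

start AUG at pos 2
pos 2: AUG -> S; peptide=S
pos 5: GAG -> S; peptide=SS
pos 8: UCU -> G; peptide=SSG
pos 11: AUU -> E; peptide=SSGE
pos 14: GCA -> L; peptide=SSGEL
pos 17: UUC -> P; peptide=SSGELP
pos 20: UAC -> I; peptide=SSGELPI
pos 23: CUA -> Y; peptide=SSGELPIY
pos 26: UGU -> V; peptide=SSGELPIYV
pos 29: CAG -> L; peptide=SSGELPIYVL
pos 32: CAU -> L; peptide=SSGELPIYVLL
pos 35: UAG -> STOP

Answer: SSGELPIYVLL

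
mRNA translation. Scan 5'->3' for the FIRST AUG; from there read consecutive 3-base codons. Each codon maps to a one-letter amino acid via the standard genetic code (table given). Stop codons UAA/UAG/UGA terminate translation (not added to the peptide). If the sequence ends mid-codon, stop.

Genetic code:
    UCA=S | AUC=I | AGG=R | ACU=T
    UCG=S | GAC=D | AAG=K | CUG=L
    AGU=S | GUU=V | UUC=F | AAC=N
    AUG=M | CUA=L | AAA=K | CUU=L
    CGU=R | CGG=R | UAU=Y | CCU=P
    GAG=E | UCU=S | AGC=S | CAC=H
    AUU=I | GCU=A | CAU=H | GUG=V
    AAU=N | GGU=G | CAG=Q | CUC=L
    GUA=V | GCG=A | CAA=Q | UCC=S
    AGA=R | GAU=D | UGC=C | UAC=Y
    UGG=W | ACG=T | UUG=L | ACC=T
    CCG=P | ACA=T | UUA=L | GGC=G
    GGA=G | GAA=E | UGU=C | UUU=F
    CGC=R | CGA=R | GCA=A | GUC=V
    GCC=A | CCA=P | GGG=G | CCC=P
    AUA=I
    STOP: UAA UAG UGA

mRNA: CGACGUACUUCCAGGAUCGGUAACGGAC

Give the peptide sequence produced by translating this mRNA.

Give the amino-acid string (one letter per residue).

no AUG start codon found

Answer: (empty: no AUG start codon)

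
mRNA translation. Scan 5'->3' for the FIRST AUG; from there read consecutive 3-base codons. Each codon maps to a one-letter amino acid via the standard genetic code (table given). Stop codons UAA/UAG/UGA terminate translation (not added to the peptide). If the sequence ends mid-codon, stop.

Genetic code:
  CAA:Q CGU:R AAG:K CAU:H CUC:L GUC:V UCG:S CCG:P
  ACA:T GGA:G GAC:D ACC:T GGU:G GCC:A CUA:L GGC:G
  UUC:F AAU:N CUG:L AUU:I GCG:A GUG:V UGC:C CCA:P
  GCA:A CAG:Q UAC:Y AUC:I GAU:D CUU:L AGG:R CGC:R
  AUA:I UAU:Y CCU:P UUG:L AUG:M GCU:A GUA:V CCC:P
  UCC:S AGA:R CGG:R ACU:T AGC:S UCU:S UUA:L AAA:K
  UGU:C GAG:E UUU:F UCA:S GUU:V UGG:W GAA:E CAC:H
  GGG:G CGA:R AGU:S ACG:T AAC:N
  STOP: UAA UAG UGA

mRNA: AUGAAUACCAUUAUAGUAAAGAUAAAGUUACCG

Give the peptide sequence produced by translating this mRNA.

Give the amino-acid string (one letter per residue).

start AUG at pos 0
pos 0: AUG -> M; peptide=M
pos 3: AAU -> N; peptide=MN
pos 6: ACC -> T; peptide=MNT
pos 9: AUU -> I; peptide=MNTI
pos 12: AUA -> I; peptide=MNTII
pos 15: GUA -> V; peptide=MNTIIV
pos 18: AAG -> K; peptide=MNTIIVK
pos 21: AUA -> I; peptide=MNTIIVKI
pos 24: AAG -> K; peptide=MNTIIVKIK
pos 27: UUA -> L; peptide=MNTIIVKIKL
pos 30: CCG -> P; peptide=MNTIIVKIKLP
pos 33: only 0 nt remain (<3), stop (end of mRNA)

Answer: MNTIIVKIKLP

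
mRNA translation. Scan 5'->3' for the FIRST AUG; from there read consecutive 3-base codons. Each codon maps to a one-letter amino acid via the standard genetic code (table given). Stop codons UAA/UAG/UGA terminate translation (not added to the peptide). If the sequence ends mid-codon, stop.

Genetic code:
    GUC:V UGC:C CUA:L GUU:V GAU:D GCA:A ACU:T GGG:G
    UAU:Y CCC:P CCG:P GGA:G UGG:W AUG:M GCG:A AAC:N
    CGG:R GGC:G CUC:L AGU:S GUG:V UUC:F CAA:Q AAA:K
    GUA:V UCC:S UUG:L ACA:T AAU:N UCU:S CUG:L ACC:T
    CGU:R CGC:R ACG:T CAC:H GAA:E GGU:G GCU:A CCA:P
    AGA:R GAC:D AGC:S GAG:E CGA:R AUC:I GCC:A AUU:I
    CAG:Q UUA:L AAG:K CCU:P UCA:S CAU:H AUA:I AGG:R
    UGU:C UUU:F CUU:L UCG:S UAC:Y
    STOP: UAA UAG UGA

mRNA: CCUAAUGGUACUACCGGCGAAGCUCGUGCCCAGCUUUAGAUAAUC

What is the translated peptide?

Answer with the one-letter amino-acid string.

Answer: MVLPAKLVPSFR

Derivation:
start AUG at pos 4
pos 4: AUG -> M; peptide=M
pos 7: GUA -> V; peptide=MV
pos 10: CUA -> L; peptide=MVL
pos 13: CCG -> P; peptide=MVLP
pos 16: GCG -> A; peptide=MVLPA
pos 19: AAG -> K; peptide=MVLPAK
pos 22: CUC -> L; peptide=MVLPAKL
pos 25: GUG -> V; peptide=MVLPAKLV
pos 28: CCC -> P; peptide=MVLPAKLVP
pos 31: AGC -> S; peptide=MVLPAKLVPS
pos 34: UUU -> F; peptide=MVLPAKLVPSF
pos 37: AGA -> R; peptide=MVLPAKLVPSFR
pos 40: UAA -> STOP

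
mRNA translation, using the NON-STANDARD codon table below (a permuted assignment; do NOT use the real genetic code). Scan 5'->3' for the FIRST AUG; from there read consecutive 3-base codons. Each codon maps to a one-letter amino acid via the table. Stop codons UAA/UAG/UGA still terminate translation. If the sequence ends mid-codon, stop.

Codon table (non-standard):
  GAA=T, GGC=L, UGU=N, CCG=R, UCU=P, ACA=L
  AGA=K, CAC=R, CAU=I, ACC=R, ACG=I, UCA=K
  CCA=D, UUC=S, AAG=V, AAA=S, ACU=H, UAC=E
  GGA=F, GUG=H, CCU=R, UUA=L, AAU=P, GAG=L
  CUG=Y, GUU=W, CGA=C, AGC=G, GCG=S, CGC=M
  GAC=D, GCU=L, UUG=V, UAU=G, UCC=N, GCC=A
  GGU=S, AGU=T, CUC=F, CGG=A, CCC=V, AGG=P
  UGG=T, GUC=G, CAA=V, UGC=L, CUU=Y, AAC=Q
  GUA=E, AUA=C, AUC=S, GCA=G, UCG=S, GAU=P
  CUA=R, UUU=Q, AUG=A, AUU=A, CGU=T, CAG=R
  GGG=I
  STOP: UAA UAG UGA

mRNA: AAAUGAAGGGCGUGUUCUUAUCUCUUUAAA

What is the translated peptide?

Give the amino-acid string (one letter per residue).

Answer: AVLHSLPY

Derivation:
start AUG at pos 2
pos 2: AUG -> A; peptide=A
pos 5: AAG -> V; peptide=AV
pos 8: GGC -> L; peptide=AVL
pos 11: GUG -> H; peptide=AVLH
pos 14: UUC -> S; peptide=AVLHS
pos 17: UUA -> L; peptide=AVLHSL
pos 20: UCU -> P; peptide=AVLHSLP
pos 23: CUU -> Y; peptide=AVLHSLPY
pos 26: UAA -> STOP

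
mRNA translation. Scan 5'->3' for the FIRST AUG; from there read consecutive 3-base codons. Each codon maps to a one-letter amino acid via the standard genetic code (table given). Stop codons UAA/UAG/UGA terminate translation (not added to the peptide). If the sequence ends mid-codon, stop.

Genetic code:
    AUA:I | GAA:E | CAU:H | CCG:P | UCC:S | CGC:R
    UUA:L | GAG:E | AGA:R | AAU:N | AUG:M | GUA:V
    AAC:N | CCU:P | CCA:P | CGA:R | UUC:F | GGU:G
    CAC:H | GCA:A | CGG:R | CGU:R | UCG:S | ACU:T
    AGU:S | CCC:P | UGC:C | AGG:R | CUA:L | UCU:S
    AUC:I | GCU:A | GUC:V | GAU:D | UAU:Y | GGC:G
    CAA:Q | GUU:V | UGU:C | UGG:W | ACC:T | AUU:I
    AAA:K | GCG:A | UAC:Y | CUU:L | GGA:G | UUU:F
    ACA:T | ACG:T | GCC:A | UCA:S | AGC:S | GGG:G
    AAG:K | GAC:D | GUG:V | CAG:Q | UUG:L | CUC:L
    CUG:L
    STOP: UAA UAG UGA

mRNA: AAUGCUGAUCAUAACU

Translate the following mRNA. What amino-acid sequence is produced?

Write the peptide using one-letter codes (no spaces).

Answer: MLIIT

Derivation:
start AUG at pos 1
pos 1: AUG -> M; peptide=M
pos 4: CUG -> L; peptide=ML
pos 7: AUC -> I; peptide=MLI
pos 10: AUA -> I; peptide=MLII
pos 13: ACU -> T; peptide=MLIIT
pos 16: only 0 nt remain (<3), stop (end of mRNA)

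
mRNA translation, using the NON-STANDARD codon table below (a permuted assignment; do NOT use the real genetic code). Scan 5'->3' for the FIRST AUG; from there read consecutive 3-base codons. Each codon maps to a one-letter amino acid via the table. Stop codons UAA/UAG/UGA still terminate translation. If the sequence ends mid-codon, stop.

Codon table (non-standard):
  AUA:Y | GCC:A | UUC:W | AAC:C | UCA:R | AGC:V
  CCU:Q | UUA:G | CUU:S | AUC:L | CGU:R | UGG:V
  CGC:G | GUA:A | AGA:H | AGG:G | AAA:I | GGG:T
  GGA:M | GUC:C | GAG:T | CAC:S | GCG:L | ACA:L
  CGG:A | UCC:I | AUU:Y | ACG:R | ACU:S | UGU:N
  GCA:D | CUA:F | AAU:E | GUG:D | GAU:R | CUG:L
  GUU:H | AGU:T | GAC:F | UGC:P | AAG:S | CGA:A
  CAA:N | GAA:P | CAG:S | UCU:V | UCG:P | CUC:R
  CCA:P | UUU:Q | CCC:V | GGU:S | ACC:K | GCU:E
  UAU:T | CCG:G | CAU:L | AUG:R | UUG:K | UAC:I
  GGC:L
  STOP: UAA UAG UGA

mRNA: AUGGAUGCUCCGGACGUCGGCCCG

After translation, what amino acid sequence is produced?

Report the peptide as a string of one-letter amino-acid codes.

start AUG at pos 0
pos 0: AUG -> R; peptide=R
pos 3: GAU -> R; peptide=RR
pos 6: GCU -> E; peptide=RRE
pos 9: CCG -> G; peptide=RREG
pos 12: GAC -> F; peptide=RREGF
pos 15: GUC -> C; peptide=RREGFC
pos 18: GGC -> L; peptide=RREGFCL
pos 21: CCG -> G; peptide=RREGFCLG
pos 24: only 0 nt remain (<3), stop (end of mRNA)

Answer: RREGFCLG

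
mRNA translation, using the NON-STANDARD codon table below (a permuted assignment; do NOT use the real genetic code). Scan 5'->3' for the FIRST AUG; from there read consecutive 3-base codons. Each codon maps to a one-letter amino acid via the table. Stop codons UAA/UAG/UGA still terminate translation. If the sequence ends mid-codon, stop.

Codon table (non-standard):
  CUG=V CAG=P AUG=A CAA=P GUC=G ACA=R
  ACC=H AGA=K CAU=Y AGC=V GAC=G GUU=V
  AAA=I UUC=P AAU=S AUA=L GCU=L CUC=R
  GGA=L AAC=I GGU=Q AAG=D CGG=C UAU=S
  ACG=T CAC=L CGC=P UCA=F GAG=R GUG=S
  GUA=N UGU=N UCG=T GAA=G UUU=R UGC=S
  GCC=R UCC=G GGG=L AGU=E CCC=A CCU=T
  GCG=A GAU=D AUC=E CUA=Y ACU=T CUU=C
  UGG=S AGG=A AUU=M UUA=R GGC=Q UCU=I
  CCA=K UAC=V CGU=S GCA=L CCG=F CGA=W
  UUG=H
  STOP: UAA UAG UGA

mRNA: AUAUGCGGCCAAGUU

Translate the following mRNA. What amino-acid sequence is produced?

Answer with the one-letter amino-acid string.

Answer: ACKE

Derivation:
start AUG at pos 2
pos 2: AUG -> A; peptide=A
pos 5: CGG -> C; peptide=AC
pos 8: CCA -> K; peptide=ACK
pos 11: AGU -> E; peptide=ACKE
pos 14: only 1 nt remain (<3), stop (end of mRNA)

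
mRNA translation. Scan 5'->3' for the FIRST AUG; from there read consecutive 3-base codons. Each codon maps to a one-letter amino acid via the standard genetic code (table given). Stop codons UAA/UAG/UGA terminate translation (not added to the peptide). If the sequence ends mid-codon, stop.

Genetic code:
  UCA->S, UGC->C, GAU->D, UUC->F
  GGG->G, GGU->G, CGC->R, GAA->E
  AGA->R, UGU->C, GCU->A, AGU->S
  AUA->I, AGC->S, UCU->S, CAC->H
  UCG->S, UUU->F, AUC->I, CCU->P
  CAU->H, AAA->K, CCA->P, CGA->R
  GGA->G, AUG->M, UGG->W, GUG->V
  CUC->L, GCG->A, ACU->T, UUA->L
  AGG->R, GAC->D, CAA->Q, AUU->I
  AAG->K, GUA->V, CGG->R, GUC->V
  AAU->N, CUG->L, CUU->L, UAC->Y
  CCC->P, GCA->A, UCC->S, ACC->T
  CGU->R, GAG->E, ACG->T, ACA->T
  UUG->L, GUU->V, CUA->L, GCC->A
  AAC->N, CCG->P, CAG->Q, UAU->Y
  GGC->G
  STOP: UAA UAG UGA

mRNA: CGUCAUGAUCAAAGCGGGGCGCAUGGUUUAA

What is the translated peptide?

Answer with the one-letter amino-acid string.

Answer: MIKAGRMV

Derivation:
start AUG at pos 4
pos 4: AUG -> M; peptide=M
pos 7: AUC -> I; peptide=MI
pos 10: AAA -> K; peptide=MIK
pos 13: GCG -> A; peptide=MIKA
pos 16: GGG -> G; peptide=MIKAG
pos 19: CGC -> R; peptide=MIKAGR
pos 22: AUG -> M; peptide=MIKAGRM
pos 25: GUU -> V; peptide=MIKAGRMV
pos 28: UAA -> STOP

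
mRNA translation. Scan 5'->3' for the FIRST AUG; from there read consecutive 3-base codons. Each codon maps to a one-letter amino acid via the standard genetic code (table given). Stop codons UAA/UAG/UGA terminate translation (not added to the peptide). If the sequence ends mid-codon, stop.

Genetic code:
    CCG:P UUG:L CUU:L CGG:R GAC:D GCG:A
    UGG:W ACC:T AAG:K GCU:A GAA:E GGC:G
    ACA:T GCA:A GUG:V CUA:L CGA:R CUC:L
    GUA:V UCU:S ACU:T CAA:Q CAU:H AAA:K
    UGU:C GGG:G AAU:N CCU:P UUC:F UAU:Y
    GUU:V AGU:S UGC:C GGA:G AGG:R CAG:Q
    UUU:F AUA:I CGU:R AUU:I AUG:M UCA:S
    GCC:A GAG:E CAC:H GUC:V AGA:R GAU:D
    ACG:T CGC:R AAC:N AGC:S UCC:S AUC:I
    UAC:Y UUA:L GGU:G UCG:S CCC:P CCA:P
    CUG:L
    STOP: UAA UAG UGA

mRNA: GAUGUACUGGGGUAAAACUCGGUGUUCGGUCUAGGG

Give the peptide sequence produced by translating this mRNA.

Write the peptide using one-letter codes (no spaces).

Answer: MYWGKTRCSV

Derivation:
start AUG at pos 1
pos 1: AUG -> M; peptide=M
pos 4: UAC -> Y; peptide=MY
pos 7: UGG -> W; peptide=MYW
pos 10: GGU -> G; peptide=MYWG
pos 13: AAA -> K; peptide=MYWGK
pos 16: ACU -> T; peptide=MYWGKT
pos 19: CGG -> R; peptide=MYWGKTR
pos 22: UGU -> C; peptide=MYWGKTRC
pos 25: UCG -> S; peptide=MYWGKTRCS
pos 28: GUC -> V; peptide=MYWGKTRCSV
pos 31: UAG -> STOP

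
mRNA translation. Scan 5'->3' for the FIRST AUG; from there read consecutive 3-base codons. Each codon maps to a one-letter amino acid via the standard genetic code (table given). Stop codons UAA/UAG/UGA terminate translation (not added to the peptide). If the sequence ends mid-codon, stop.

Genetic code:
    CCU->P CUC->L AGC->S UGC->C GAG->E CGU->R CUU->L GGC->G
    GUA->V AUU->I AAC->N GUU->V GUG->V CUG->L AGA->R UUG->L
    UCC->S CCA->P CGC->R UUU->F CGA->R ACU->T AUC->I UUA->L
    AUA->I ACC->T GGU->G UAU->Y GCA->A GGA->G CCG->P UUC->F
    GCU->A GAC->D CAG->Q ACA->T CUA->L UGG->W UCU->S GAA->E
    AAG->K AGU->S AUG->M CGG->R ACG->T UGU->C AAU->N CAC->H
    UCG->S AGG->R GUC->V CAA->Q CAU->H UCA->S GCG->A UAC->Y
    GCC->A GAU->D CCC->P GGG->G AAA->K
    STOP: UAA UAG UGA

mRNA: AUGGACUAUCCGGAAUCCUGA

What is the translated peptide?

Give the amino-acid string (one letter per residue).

start AUG at pos 0
pos 0: AUG -> M; peptide=M
pos 3: GAC -> D; peptide=MD
pos 6: UAU -> Y; peptide=MDY
pos 9: CCG -> P; peptide=MDYP
pos 12: GAA -> E; peptide=MDYPE
pos 15: UCC -> S; peptide=MDYPES
pos 18: UGA -> STOP

Answer: MDYPES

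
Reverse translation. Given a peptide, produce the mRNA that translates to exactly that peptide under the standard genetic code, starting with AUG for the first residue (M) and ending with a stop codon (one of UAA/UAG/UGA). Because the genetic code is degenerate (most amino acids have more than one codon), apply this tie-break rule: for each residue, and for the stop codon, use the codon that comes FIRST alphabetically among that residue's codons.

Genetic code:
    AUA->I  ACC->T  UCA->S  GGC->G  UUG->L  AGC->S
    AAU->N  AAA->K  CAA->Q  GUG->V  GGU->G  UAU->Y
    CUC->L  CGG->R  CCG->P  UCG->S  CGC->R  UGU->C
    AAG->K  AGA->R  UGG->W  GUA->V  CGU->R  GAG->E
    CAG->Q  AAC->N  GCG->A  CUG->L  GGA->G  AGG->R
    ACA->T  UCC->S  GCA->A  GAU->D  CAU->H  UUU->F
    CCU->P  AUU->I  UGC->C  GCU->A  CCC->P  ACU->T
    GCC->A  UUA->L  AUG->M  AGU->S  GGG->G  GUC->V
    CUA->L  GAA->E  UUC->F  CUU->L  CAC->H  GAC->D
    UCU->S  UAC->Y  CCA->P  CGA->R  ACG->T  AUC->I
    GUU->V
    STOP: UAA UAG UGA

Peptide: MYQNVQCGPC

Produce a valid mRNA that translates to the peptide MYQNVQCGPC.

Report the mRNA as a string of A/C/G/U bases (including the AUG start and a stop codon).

residue 1: M -> AUG (start codon)
residue 2: Y codons sorted = UAC,UAU -> pick first = UAC
residue 3: Q codons sorted = CAA,CAG -> pick first = CAA
residue 4: N codons sorted = AAC,AAU -> pick first = AAC
residue 5: V codons sorted = GUA,GUC,GUG,GUU -> pick first = GUA
residue 6: Q codons sorted = CAA,CAG -> pick first = CAA
residue 7: C codons sorted = UGC,UGU -> pick first = UGC
residue 8: G codons sorted = GGA,GGC,GGG,GGU -> pick first = GGA
residue 9: P codons sorted = CCA,CCC,CCG,CCU -> pick first = CCA
residue 10: C codons sorted = UGC,UGU -> pick first = UGC
terminator: stop codons sorted = UAA,UAG,UGA -> pick first = UAA

Answer: mRNA: AUGUACCAAAACGUACAAUGCGGACCAUGCUAA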